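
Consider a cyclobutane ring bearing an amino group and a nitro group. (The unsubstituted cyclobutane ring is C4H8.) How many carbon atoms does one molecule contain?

4

Atom tally by fragment:
  cyclobutane ring core → C:4 H:8
  (− 2 ring H displaced by substituents)
  + NH2 → N:1 H:2
  + NO2 → N:1 O:2
Element totals:
  C: 4
  H: 8
  N: 2
  O: 2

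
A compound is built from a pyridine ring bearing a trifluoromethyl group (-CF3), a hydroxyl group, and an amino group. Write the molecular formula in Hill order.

Atom tally by fragment:
  pyridine ring core → C:5 H:5 N:1
  (− 3 ring H displaced by substituents)
  + CF3 → C:1 F:3
  + OH → O:1 H:1
  + NH2 → N:1 H:2
Element totals:
  C: 6
  H: 5
  F: 3
  N: 2
  O: 1

C6H5F3N2O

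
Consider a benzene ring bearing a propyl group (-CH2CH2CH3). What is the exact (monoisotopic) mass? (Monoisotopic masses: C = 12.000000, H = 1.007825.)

120.0939

Atom tally by fragment:
  benzene ring core → C:6 H:6
  (− 1 ring H displaced by substituents)
  + CH2CH2CH3 → C:3 H:7
Element totals:
  C: 9
  H: 12
Molecular formula: C9H12.
  M = 9(12.0) + 12(1.007825)
    = 108.000000 + 12.093900 = 120.093900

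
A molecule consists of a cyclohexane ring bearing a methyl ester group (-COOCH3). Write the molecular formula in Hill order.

C8H14O2

Atom tally by fragment:
  cyclohexane ring core → C:6 H:12
  (− 1 ring H displaced by substituents)
  + COOCH3 → C:2 H:3 O:2
Element totals:
  C: 8
  H: 14
  O: 2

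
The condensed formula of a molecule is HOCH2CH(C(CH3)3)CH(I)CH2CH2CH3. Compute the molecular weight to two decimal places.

Element totals:
  C: 10
  H: 21
  I: 1
  O: 1
Molecular formula: C10H21IO.
  M = 10(12.011) + 21(1.008) + 126.904 + 15.999
    = 120.110 + 21.168 + 126.904 + 15.999 = 284.181

284.18 g/mol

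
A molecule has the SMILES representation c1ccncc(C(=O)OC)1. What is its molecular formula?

Atom tally by fragment:
  pyridine ring core → C:5 H:5 N:1
  (− 1 ring H displaced by substituents)
  + COOCH3 → C:2 H:3 O:2
Element totals:
  C: 7
  H: 7
  N: 1
  O: 2

C7H7NO2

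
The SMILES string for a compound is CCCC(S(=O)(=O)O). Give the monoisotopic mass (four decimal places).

Atom tally by fragment:
  CH3 → C:1 H:3
  CH2 → C:1 H:2
  CH2 → C:1 H:2
  CH2SO3H → C:1 H:3 S:1 O:3
Element totals:
  C: 4
  H: 10
  O: 3
  S: 1
Molecular formula: C4H10O3S.
  M = 4(12.0) + 10(1.007825) + 3(15.994915) + 31.972071
    = 48.000000 + 10.078250 + 47.984745 + 31.972071 = 138.035066

138.0351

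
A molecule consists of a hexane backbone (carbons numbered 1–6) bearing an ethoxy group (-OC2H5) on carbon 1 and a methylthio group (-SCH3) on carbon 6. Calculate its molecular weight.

176.32 g/mol

Atom tally by fragment:
  C2H5OCH2 → C:3 H:7 O:1
  CH2 → C:1 H:2
  CH2 → C:1 H:2
  CH2 → C:1 H:2
  CH2 → C:1 H:2
  CH2SCH3 → C:2 H:5 S:1
Element totals:
  C: 9
  H: 20
  O: 1
  S: 1
Molecular formula: C9H20OS.
  M = 9(12.011) + 20(1.008) + 15.999 + 32.06
    = 108.099 + 20.160 + 15.999 + 32.060 = 176.318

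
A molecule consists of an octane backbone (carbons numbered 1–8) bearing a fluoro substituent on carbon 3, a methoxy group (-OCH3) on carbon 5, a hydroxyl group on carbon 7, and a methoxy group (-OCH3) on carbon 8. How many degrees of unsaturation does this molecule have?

0

Atom tally by fragment:
  CH3 → C:1 H:3
  CH2 → C:1 H:2
  CH(F) → C:1 H:1 F:1
  CH2 → C:1 H:2
  CH(OCH3) → C:2 H:4 O:1
  CH2 → C:1 H:2
  CH(OH) → C:1 H:2 O:1
  CH2OCH3 → C:2 H:5 O:1
Element totals:
  C: 10
  H: 21
  F: 1
  O: 3
Molecular formula: C10H21FO3.
DoU = (2C + 2 + N − H − X) / 2 = (2·10 + 2 + 0 − 21 − 1) / 2 = 0.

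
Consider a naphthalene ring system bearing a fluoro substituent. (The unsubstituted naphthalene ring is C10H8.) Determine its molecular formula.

Atom tally by fragment:
  naphthalene ring system core → C:10 H:8
  (− 1 ring H displaced by substituents)
  + F → F:1
Element totals:
  C: 10
  H: 7
  F: 1

C10H7F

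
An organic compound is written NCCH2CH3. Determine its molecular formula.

C3H5N

Element totals:
  C: 3
  H: 5
  N: 1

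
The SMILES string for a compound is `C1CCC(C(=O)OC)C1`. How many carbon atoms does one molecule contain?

7

Atom tally by fragment:
  cyclopentane ring core → C:5 H:10
  (− 1 ring H displaced by substituents)
  + COOCH3 → C:2 H:3 O:2
Element totals:
  C: 7
  H: 12
  O: 2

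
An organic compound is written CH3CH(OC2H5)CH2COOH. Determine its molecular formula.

C6H12O3

Atom tally by fragment:
  CH3 → C:1 H:3
  CH(OC2H5) → C:3 H:6 O:1
  CH2COOH → C:2 H:3 O:2
Element totals:
  C: 6
  H: 12
  O: 3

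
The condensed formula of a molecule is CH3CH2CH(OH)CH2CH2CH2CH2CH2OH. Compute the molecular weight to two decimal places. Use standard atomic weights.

146.23 g/mol

Element totals:
  C: 8
  H: 18
  O: 2
Molecular formula: C8H18O2.
  M = 8(12.011) + 18(1.008) + 2(15.999)
    = 96.088 + 18.144 + 31.998 = 146.230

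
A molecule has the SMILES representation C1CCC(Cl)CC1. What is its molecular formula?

Atom tally by fragment:
  cyclohexane ring core → C:6 H:12
  (− 1 ring H displaced by substituents)
  + Cl → Cl:1
Element totals:
  C: 6
  H: 11
  Cl: 1

C6H11Cl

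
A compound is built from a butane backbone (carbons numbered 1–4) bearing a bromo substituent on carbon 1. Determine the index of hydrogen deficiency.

0

Atom tally by fragment:
  BrCH2 → C:1 H:2 Br:1
  CH2 → C:1 H:2
  CH2 → C:1 H:2
  CH3 → C:1 H:3
Element totals:
  C: 4
  H: 9
  Br: 1
Molecular formula: C4H9Br.
DoU = (2C + 2 + N − H − X) / 2 = (2·4 + 2 + 0 − 9 − 1) / 2 = 0.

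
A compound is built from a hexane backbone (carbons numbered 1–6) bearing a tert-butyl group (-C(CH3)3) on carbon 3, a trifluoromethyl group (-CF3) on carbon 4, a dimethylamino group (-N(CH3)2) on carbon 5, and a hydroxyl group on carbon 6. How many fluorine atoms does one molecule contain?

Atom tally by fragment:
  CH3 → C:1 H:3
  CH2 → C:1 H:2
  CH(C(CH3)3) → C:5 H:10
  CH(CF3) → C:2 H:1 F:3
  CH(N(CH3)2) → C:3 H:7 N:1
  CH2OH → C:1 H:3 O:1
Element totals:
  C: 13
  H: 26
  F: 3
  N: 1
  O: 1

3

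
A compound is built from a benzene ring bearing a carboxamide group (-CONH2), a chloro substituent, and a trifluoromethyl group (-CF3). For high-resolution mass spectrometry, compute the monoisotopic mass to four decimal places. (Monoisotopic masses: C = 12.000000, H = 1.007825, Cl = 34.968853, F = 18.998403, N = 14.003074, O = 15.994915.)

223.0012

Atom tally by fragment:
  benzene ring core → C:6 H:6
  (− 3 ring H displaced by substituents)
  + CONH2 → C:1 H:2 O:1 N:1
  + Cl → Cl:1
  + CF3 → C:1 F:3
Element totals:
  C: 8
  H: 5
  Cl: 1
  F: 3
  N: 1
  O: 1
Molecular formula: C8H5ClF3NO.
  M = 8(12.0) + 5(1.007825) + 34.968853 + 3(18.998403) + 14.003074 + 15.994915
    = 96.000000 + 5.039125 + 34.968853 + 56.995209 + 14.003074 + 15.994915 = 223.001176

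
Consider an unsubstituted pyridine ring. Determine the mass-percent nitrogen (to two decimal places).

Atom tally by fragment:
  pyridine ring core → C:5 H:5 N:1
Element totals:
  C: 5
  H: 5
  N: 1
Molecular formula: C5H5N.
Molar mass = 79.102 g/mol.
Mass from N: 1 × 14.007 = 14.007 g/mol.
%N = 14.007 / 79.102 × 100 = 17.71%.

17.71%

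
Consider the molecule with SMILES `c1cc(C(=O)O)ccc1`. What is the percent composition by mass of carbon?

Atom tally by fragment:
  benzene ring core → C:6 H:6
  (− 1 ring H displaced by substituents)
  + COOH → C:1 H:1 O:2
Element totals:
  C: 7
  H: 6
  O: 2
Molecular formula: C7H6O2.
Molar mass = 122.123 g/mol.
Mass from C: 7 × 12.011 = 84.077 g/mol.
%C = 84.077 / 122.123 × 100 = 68.85%.

68.85%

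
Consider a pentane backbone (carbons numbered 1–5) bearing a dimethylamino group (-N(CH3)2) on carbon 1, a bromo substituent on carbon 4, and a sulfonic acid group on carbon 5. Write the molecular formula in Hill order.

Atom tally by fragment:
  (CH3)2NCH2 → C:3 H:8 N:1
  CH2 → C:1 H:2
  CH2 → C:1 H:2
  CH(Br) → C:1 H:1 Br:1
  CH2SO3H → C:1 H:3 S:1 O:3
Element totals:
  C: 7
  H: 16
  Br: 1
  N: 1
  O: 3
  S: 1

C7H16BrNO3S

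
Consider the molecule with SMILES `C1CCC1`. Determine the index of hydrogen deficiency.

Atom tally by fragment:
  cyclobutane ring core → C:4 H:8
Element totals:
  C: 4
  H: 8
Molecular formula: C4H8.
DoU = (2C + 2 + N − H − X) / 2 = (2·4 + 2 + 0 − 8 − 0) / 2 = 1.

1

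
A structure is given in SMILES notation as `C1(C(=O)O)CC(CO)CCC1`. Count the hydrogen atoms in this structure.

14

Atom tally by fragment:
  cyclohexane ring core → C:6 H:12
  (− 2 ring H displaced by substituents)
  + COOH → C:1 H:1 O:2
  + CH2OH → C:1 H:3 O:1
Element totals:
  C: 8
  H: 14
  O: 3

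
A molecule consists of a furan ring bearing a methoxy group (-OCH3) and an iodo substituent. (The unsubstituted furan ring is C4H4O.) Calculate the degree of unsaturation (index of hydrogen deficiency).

Atom tally by fragment:
  furan ring core → C:4 H:4 O:1
  (− 2 ring H displaced by substituents)
  + OCH3 → C:1 H:3 O:1
  + I → I:1
Element totals:
  C: 5
  H: 5
  I: 1
  O: 2
Molecular formula: C5H5IO2.
DoU = (2C + 2 + N − H − X) / 2 = (2·5 + 2 + 0 − 5 − 1) / 2 = 3.

3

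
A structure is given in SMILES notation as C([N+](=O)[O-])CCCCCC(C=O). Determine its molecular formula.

Atom tally by fragment:
  O2NCH2 → C:1 H:2 N:1 O:2
  CH2 → C:1 H:2
  CH2 → C:1 H:2
  CH2 → C:1 H:2
  CH2 → C:1 H:2
  CH2 → C:1 H:2
  CH2CHO → C:2 H:3 O:1
Element totals:
  C: 8
  H: 15
  N: 1
  O: 3

C8H15NO3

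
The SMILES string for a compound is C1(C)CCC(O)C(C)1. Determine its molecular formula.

C7H14O

Atom tally by fragment:
  cyclopentane ring core → C:5 H:10
  (− 3 ring H displaced by substituents)
  + CH3 → C:1 H:3
  + OH → O:1 H:1
  + CH3 → C:1 H:3
Element totals:
  C: 7
  H: 14
  O: 1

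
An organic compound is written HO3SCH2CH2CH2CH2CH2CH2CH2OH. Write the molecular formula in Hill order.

Atom tally by fragment:
  HO3SCH2 → C:1 H:3 S:1 O:3
  CH2 → C:1 H:2
  CH2 → C:1 H:2
  CH2 → C:1 H:2
  CH2 → C:1 H:2
  CH2CH2OH → C:2 H:5 O:1
Element totals:
  C: 7
  H: 16
  O: 4
  S: 1

C7H16O4S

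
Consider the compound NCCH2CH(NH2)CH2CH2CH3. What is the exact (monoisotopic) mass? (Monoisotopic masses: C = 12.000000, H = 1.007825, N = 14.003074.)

112.1000

Atom tally by fragment:
  NCCH2 → C:2 H:2 N:1
  CH(NH2) → C:1 H:3 N:1
  CH2 → C:1 H:2
  CH2 → C:1 H:2
  CH3 → C:1 H:3
Element totals:
  C: 6
  H: 12
  N: 2
Molecular formula: C6H12N2.
  M = 6(12.0) + 12(1.007825) + 2(14.003074)
    = 72.000000 + 12.093900 + 28.006148 = 112.100048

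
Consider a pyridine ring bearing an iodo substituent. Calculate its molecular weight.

Atom tally by fragment:
  pyridine ring core → C:5 H:5 N:1
  (− 1 ring H displaced by substituents)
  + I → I:1
Element totals:
  C: 5
  H: 4
  I: 1
  N: 1
Molecular formula: C5H4IN.
  M = 5(12.011) + 4(1.008) + 126.904 + 14.007
    = 60.055 + 4.032 + 126.904 + 14.007 = 204.998

205.00 g/mol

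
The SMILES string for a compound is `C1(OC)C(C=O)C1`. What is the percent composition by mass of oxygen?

Atom tally by fragment:
  cyclopropane ring core → C:3 H:6
  (− 2 ring H displaced by substituents)
  + OCH3 → C:1 H:3 O:1
  + CHO → C:1 H:1 O:1
Element totals:
  C: 5
  H: 8
  O: 2
Molecular formula: C5H8O2.
Molar mass = 100.117 g/mol.
Mass from O: 2 × 15.999 = 31.998 g/mol.
%O = 31.998 / 100.117 × 100 = 31.96%.

31.96%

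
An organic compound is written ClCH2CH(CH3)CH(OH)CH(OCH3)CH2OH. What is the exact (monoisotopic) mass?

Element totals:
  C: 7
  H: 15
  Cl: 1
  O: 3
Molecular formula: C7H15ClO3.
  M = 7(12.0) + 15(1.007825) + 34.968853 + 3(15.994915)
    = 84.000000 + 15.117375 + 34.968853 + 47.984745 = 182.070973

182.0710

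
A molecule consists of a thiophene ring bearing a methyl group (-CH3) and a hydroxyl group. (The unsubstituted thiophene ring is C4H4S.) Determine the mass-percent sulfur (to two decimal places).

28.08%

Atom tally by fragment:
  thiophene ring core → C:4 H:4 S:1
  (− 2 ring H displaced by substituents)
  + CH3 → C:1 H:3
  + OH → O:1 H:1
Element totals:
  C: 5
  H: 6
  O: 1
  S: 1
Molecular formula: C5H6OS.
Molar mass = 114.162 g/mol.
Mass from S: 1 × 32.06 = 32.060 g/mol.
%S = 32.060 / 114.162 × 100 = 28.08%.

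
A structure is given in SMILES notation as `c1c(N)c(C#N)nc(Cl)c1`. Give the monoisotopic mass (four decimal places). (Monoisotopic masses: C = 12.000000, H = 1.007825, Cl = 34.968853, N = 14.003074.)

Atom tally by fragment:
  pyridine ring core → C:5 H:5 N:1
  (− 3 ring H displaced by substituents)
  + NH2 → N:1 H:2
  + CN → C:1 N:1
  + Cl → Cl:1
Element totals:
  C: 6
  H: 4
  Cl: 1
  N: 3
Molecular formula: C6H4ClN3.
  M = 6(12.0) + 4(1.007825) + 34.968853 + 3(14.003074)
    = 72.000000 + 4.031300 + 34.968853 + 42.009222 = 153.009375

153.0094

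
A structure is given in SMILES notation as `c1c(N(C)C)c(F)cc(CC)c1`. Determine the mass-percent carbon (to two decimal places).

71.82%

Atom tally by fragment:
  benzene ring core → C:6 H:6
  (− 3 ring H displaced by substituents)
  + N(CH3)2 → N:1 C:2 H:6
  + F → F:1
  + C2H5 → C:2 H:5
Element totals:
  C: 10
  H: 14
  F: 1
  N: 1
Molecular formula: C10H14FN.
Molar mass = 167.227 g/mol.
Mass from C: 10 × 12.011 = 120.110 g/mol.
%C = 120.110 / 167.227 × 100 = 71.82%.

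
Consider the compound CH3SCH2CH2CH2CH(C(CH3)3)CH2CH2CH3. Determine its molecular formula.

C12H26S

Atom tally by fragment:
  CH3SCH2 → C:2 H:5 S:1
  CH2 → C:1 H:2
  CH2 → C:1 H:2
  CH(C(CH3)3) → C:5 H:10
  CH2 → C:1 H:2
  CH2 → C:1 H:2
  CH3 → C:1 H:3
Element totals:
  C: 12
  H: 26
  S: 1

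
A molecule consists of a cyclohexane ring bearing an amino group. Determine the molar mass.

99.18 g/mol

Atom tally by fragment:
  cyclohexane ring core → C:6 H:12
  (− 1 ring H displaced by substituents)
  + NH2 → N:1 H:2
Element totals:
  C: 6
  H: 13
  N: 1
Molecular formula: C6H13N.
  M = 6(12.011) + 13(1.008) + 14.007
    = 72.066 + 13.104 + 14.007 = 99.177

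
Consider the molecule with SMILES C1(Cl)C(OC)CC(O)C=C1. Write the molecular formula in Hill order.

Atom tally by fragment:
  cyclohexene ring core → C:6 H:10
  (− 3 ring H displaced by substituents)
  + Cl → Cl:1
  + OCH3 → C:1 H:3 O:1
  + OH → O:1 H:1
Element totals:
  C: 7
  H: 11
  Cl: 1
  O: 2

C7H11ClO2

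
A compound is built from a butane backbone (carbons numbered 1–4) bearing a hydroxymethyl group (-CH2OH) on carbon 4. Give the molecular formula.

C5H12O

Atom tally by fragment:
  CH3 → C:1 H:3
  CH2 → C:1 H:2
  CH2 → C:1 H:2
  CH2CH2OH → C:2 H:5 O:1
Element totals:
  C: 5
  H: 12
  O: 1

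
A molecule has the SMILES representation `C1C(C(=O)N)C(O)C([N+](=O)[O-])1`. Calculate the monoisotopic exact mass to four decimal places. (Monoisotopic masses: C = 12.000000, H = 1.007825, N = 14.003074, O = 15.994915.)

Atom tally by fragment:
  cyclobutane ring core → C:4 H:8
  (− 3 ring H displaced by substituents)
  + CONH2 → C:1 H:2 O:1 N:1
  + OH → O:1 H:1
  + NO2 → N:1 O:2
Element totals:
  C: 5
  H: 8
  N: 2
  O: 4
Molecular formula: C5H8N2O4.
  M = 5(12.0) + 8(1.007825) + 2(14.003074) + 4(15.994915)
    = 60.000000 + 8.062600 + 28.006148 + 63.979660 = 160.048408

160.0484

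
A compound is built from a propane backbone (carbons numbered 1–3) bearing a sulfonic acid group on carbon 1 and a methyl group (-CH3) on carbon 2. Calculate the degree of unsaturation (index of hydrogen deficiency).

Atom tally by fragment:
  HO3SCH2 → C:1 H:3 S:1 O:3
  CH(CH3) → C:2 H:4
  CH3 → C:1 H:3
Element totals:
  C: 4
  H: 10
  O: 3
  S: 1
Molecular formula: C4H10O3S.
DoU = (2C + 2 + N − H − X) / 2 = (2·4 + 2 + 0 − 10 − 0) / 2 = 0.

0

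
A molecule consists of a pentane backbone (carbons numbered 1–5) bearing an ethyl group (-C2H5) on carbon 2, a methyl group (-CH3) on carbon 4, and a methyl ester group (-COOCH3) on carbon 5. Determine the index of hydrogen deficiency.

Atom tally by fragment:
  CH3 → C:1 H:3
  CH(C2H5) → C:3 H:6
  CH2 → C:1 H:2
  CH(CH3) → C:2 H:4
  CH2COOCH3 → C:3 H:5 O:2
Element totals:
  C: 10
  H: 20
  O: 2
Molecular formula: C10H20O2.
DoU = (2C + 2 + N − H − X) / 2 = (2·10 + 2 + 0 − 20 − 0) / 2 = 1.

1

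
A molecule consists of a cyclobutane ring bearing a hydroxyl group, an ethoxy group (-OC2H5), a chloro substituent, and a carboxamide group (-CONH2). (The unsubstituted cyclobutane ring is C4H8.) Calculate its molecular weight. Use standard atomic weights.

Atom tally by fragment:
  cyclobutane ring core → C:4 H:8
  (− 4 ring H displaced by substituents)
  + OH → O:1 H:1
  + OC2H5 → C:2 H:5 O:1
  + Cl → Cl:1
  + CONH2 → C:1 H:2 O:1 N:1
Element totals:
  C: 7
  H: 12
  Cl: 1
  N: 1
  O: 3
Molecular formula: C7H12ClNO3.
  M = 7(12.011) + 12(1.008) + 35.45 + 14.007 + 3(15.999)
    = 84.077 + 12.096 + 35.450 + 14.007 + 47.997 = 193.627

193.63 g/mol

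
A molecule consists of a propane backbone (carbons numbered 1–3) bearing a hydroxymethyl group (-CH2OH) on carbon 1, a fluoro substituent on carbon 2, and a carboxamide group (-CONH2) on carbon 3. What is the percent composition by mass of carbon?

44.44%

Atom tally by fragment:
  HOCH2CH2 → C:2 H:5 O:1
  CH(F) → C:1 H:1 F:1
  CH2CONH2 → C:2 H:4 O:1 N:1
Element totals:
  C: 5
  H: 10
  F: 1
  N: 1
  O: 2
Molecular formula: C5H10FNO2.
Molar mass = 135.138 g/mol.
Mass from C: 5 × 12.011 = 60.055 g/mol.
%C = 60.055 / 135.138 × 100 = 44.44%.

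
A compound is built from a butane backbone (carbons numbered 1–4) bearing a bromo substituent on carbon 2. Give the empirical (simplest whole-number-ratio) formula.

C4H9Br

Atom tally by fragment:
  CH3 → C:1 H:3
  CH(Br) → C:1 H:1 Br:1
  CH2 → C:1 H:2
  CH3 → C:1 H:3
Element totals:
  C: 4
  H: 9
  Br: 1
Molecular formula: C4H9Br.
gcd of subscripts (1, 4, 9) = 1, so the empirical formula equals the molecular formula.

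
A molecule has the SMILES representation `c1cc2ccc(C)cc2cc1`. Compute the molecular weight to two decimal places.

142.20 g/mol

Atom tally by fragment:
  naphthalene ring system core → C:10 H:8
  (− 1 ring H displaced by substituents)
  + CH3 → C:1 H:3
Element totals:
  C: 11
  H: 10
Molecular formula: C11H10.
  M = 11(12.011) + 10(1.008)
    = 132.121 + 10.080 = 142.201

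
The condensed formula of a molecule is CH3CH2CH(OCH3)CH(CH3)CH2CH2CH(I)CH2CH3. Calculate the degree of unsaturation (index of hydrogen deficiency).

Element totals:
  C: 11
  H: 23
  I: 1
  O: 1
Molecular formula: C11H23IO.
DoU = (2C + 2 + N − H − X) / 2 = (2·11 + 2 + 0 − 23 − 1) / 2 = 0.

0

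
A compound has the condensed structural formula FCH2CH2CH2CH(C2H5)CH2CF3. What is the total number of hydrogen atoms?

Atom tally by fragment:
  FCH2 → C:1 H:2 F:1
  CH2 → C:1 H:2
  CH2 → C:1 H:2
  CH(C2H5) → C:3 H:6
  CH2CF3 → C:2 H:2 F:3
Element totals:
  C: 8
  H: 14
  F: 4

14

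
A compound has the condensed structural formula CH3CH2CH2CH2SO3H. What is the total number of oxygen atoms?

3

Atom tally by fragment:
  CH3 → C:1 H:3
  CH2 → C:1 H:2
  CH2 → C:1 H:2
  CH2SO3H → C:1 H:3 S:1 O:3
Element totals:
  C: 4
  H: 10
  O: 3
  S: 1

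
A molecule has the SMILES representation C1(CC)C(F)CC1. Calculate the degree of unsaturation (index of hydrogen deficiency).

Atom tally by fragment:
  cyclobutane ring core → C:4 H:8
  (− 2 ring H displaced by substituents)
  + C2H5 → C:2 H:5
  + F → F:1
Element totals:
  C: 6
  H: 11
  F: 1
Molecular formula: C6H11F.
DoU = (2C + 2 + N − H − X) / 2 = (2·6 + 2 + 0 − 11 − 1) / 2 = 1.

1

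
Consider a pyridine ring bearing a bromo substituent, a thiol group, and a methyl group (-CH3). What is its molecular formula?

C6H6BrNS

Atom tally by fragment:
  pyridine ring core → C:5 H:5 N:1
  (− 3 ring H displaced by substituents)
  + Br → Br:1
  + SH → S:1 H:1
  + CH3 → C:1 H:3
Element totals:
  C: 6
  H: 6
  Br: 1
  N: 1
  S: 1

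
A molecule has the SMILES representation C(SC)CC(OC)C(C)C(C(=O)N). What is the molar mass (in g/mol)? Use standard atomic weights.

Atom tally by fragment:
  CH3SCH2 → C:2 H:5 S:1
  CH2 → C:1 H:2
  CH(OCH3) → C:2 H:4 O:1
  CH(CH3) → C:2 H:4
  CH2CONH2 → C:2 H:4 O:1 N:1
Element totals:
  C: 9
  H: 19
  N: 1
  O: 2
  S: 1
Molecular formula: C9H19NO2S.
  M = 9(12.011) + 19(1.008) + 14.007 + 2(15.999) + 32.06
    = 108.099 + 19.152 + 14.007 + 31.998 + 32.060 = 205.316

205.32 g/mol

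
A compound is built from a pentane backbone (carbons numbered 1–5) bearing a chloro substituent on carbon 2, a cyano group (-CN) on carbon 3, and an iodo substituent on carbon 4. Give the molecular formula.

Atom tally by fragment:
  CH3 → C:1 H:3
  CH(Cl) → C:1 H:1 Cl:1
  CH(CN) → C:2 H:1 N:1
  CH(I) → C:1 H:1 I:1
  CH3 → C:1 H:3
Element totals:
  C: 6
  H: 9
  Cl: 1
  I: 1
  N: 1

C6H9ClIN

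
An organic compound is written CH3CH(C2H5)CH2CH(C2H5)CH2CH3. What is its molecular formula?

Atom tally by fragment:
  CH3 → C:1 H:3
  CH(C2H5) → C:3 H:6
  CH2 → C:1 H:2
  CH(C2H5) → C:3 H:6
  CH2 → C:1 H:2
  CH3 → C:1 H:3
Element totals:
  C: 10
  H: 22

C10H22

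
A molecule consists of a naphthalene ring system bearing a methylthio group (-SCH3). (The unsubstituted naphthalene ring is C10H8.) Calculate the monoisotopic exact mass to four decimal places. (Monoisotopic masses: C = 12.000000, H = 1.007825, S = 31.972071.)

Atom tally by fragment:
  naphthalene ring system core → C:10 H:8
  (− 1 ring H displaced by substituents)
  + SCH3 → C:1 H:3 S:1
Element totals:
  C: 11
  H: 10
  S: 1
Molecular formula: C11H10S.
  M = 11(12.0) + 10(1.007825) + 31.972071
    = 132.000000 + 10.078250 + 31.972071 = 174.050321

174.0503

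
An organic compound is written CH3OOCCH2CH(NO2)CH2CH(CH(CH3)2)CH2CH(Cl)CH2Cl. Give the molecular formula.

C12H21Cl2NO4

Element totals:
  C: 12
  H: 21
  Cl: 2
  N: 1
  O: 4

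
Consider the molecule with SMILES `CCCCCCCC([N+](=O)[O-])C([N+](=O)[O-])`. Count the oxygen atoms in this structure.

Atom tally by fragment:
  CH3 → C:1 H:3
  CH2 → C:1 H:2
  CH2 → C:1 H:2
  CH2 → C:1 H:2
  CH2 → C:1 H:2
  CH2 → C:1 H:2
  CH2 → C:1 H:2
  CH(NO2) → C:1 H:1 N:1 O:2
  CH2NO2 → C:1 H:2 N:1 O:2
Element totals:
  C: 9
  H: 18
  N: 2
  O: 4

4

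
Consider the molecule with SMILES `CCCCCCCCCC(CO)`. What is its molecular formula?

Atom tally by fragment:
  CH3 → C:1 H:3
  CH2 → C:1 H:2
  CH2 → C:1 H:2
  CH2 → C:1 H:2
  CH2 → C:1 H:2
  CH2 → C:1 H:2
  CH2 → C:1 H:2
  CH2 → C:1 H:2
  CH2 → C:1 H:2
  CH2CH2OH → C:2 H:5 O:1
Element totals:
  C: 11
  H: 24
  O: 1

C11H24O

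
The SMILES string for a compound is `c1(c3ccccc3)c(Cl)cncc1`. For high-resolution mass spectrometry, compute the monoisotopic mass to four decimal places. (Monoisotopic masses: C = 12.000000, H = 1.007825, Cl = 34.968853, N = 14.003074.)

Atom tally by fragment:
  pyridine ring core → C:5 H:5 N:1
  (− 2 ring H displaced by substituents)
  + C6H5 → C:6 H:5
  + Cl → Cl:1
Element totals:
  C: 11
  H: 8
  Cl: 1
  N: 1
Molecular formula: C11H8ClN.
  M = 11(12.0) + 8(1.007825) + 34.968853 + 14.003074
    = 132.000000 + 8.062600 + 34.968853 + 14.003074 = 189.034527

189.0345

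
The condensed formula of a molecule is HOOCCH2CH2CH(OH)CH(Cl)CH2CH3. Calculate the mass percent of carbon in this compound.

Element totals:
  C: 7
  H: 13
  Cl: 1
  O: 3
Molecular formula: C7H13ClO3.
Molar mass = 180.628 g/mol.
Mass from C: 7 × 12.011 = 84.077 g/mol.
%C = 84.077 / 180.628 × 100 = 46.55%.

46.55%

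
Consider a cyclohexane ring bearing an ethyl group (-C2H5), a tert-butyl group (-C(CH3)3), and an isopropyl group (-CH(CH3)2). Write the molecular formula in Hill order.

Atom tally by fragment:
  cyclohexane ring core → C:6 H:12
  (− 3 ring H displaced by substituents)
  + C2H5 → C:2 H:5
  + C(CH3)3 → C:4 H:9
  + CH(CH3)2 → C:3 H:7
Element totals:
  C: 15
  H: 30

C15H30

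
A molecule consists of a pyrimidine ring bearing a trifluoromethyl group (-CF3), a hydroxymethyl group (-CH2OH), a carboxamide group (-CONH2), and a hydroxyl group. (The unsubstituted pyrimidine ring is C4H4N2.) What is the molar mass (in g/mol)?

Atom tally by fragment:
  pyrimidine ring core → C:4 H:4 N:2
  (− 4 ring H displaced by substituents)
  + CF3 → C:1 F:3
  + CH2OH → C:1 H:3 O:1
  + CONH2 → C:1 H:2 O:1 N:1
  + OH → O:1 H:1
Element totals:
  C: 7
  H: 6
  F: 3
  N: 3
  O: 3
Molecular formula: C7H6F3N3O3.
  M = 7(12.011) + 6(1.008) + 3(18.998) + 3(14.007) + 3(15.999)
    = 84.077 + 6.048 + 56.994 + 42.021 + 47.997 = 237.137

237.14 g/mol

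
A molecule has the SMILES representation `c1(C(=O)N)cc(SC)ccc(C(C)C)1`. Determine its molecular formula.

Atom tally by fragment:
  benzene ring core → C:6 H:6
  (− 3 ring H displaced by substituents)
  + CONH2 → C:1 H:2 O:1 N:1
  + SCH3 → C:1 H:3 S:1
  + CH(CH3)2 → C:3 H:7
Element totals:
  C: 11
  H: 15
  N: 1
  O: 1
  S: 1

C11H15NOS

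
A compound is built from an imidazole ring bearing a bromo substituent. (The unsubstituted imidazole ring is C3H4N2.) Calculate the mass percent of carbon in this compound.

Atom tally by fragment:
  imidazole ring core → C:3 H:4 N:2
  (− 1 ring H displaced by substituents)
  + Br → Br:1
Element totals:
  C: 3
  H: 3
  Br: 1
  N: 2
Molecular formula: C3H3BrN2.
Molar mass = 146.975 g/mol.
Mass from C: 3 × 12.011 = 36.033 g/mol.
%C = 36.033 / 146.975 × 100 = 24.52%.

24.52%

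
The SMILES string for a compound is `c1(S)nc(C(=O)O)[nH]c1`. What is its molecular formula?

Atom tally by fragment:
  imidazole ring core → C:3 H:4 N:2
  (− 2 ring H displaced by substituents)
  + SH → S:1 H:1
  + COOH → C:1 H:1 O:2
Element totals:
  C: 4
  H: 4
  N: 2
  O: 2
  S: 1

C4H4N2O2S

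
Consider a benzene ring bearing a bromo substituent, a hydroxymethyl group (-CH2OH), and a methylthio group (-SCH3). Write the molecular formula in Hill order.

C8H9BrOS

Atom tally by fragment:
  benzene ring core → C:6 H:6
  (− 3 ring H displaced by substituents)
  + Br → Br:1
  + CH2OH → C:1 H:3 O:1
  + SCH3 → C:1 H:3 S:1
Element totals:
  C: 8
  H: 9
  Br: 1
  O: 1
  S: 1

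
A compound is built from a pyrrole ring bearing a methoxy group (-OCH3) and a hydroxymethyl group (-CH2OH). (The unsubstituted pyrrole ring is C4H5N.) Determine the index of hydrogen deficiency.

Atom tally by fragment:
  pyrrole ring core → C:4 H:5 N:1
  (− 2 ring H displaced by substituents)
  + OCH3 → C:1 H:3 O:1
  + CH2OH → C:1 H:3 O:1
Element totals:
  C: 6
  H: 9
  N: 1
  O: 2
Molecular formula: C6H9NO2.
DoU = (2C + 2 + N − H − X) / 2 = (2·6 + 2 + 1 − 9 − 0) / 2 = 3.

3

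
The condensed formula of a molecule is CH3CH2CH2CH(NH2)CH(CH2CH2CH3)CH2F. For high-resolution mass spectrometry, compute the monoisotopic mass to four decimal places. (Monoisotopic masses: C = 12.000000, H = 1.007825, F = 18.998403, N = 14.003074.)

Element totals:
  C: 9
  H: 20
  F: 1
  N: 1
Molecular formula: C9H20FN.
  M = 9(12.0) + 20(1.007825) + 18.998403 + 14.003074
    = 108.000000 + 20.156500 + 18.998403 + 14.003074 = 161.157977

161.1580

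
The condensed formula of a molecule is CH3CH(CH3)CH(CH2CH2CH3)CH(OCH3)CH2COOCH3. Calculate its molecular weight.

216.32 g/mol

Atom tally by fragment:
  CH3 → C:1 H:3
  CH(CH3) → C:2 H:4
  CH(CH2CH2CH3) → C:4 H:8
  CH(OCH3) → C:2 H:4 O:1
  CH2COOCH3 → C:3 H:5 O:2
Element totals:
  C: 12
  H: 24
  O: 3
Molecular formula: C12H24O3.
  M = 12(12.011) + 24(1.008) + 3(15.999)
    = 144.132 + 24.192 + 47.997 = 216.321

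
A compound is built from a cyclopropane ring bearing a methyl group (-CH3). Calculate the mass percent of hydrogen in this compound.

14.37%

Atom tally by fragment:
  cyclopropane ring core → C:3 H:6
  (− 1 ring H displaced by substituents)
  + CH3 → C:1 H:3
Element totals:
  C: 4
  H: 8
Molecular formula: C4H8.
Molar mass = 56.108 g/mol.
Mass from H: 8 × 1.008 = 8.064 g/mol.
%H = 8.064 / 56.108 × 100 = 14.37%.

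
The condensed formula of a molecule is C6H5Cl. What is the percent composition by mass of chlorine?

31.50%

Atom tally by fragment:
  benzene ring core → C:6 H:6
  (− 1 ring H displaced by substituents)
  + Cl → Cl:1
Element totals:
  C: 6
  H: 5
  Cl: 1
Molecular formula: C6H5Cl.
Molar mass = 112.556 g/mol.
Mass from Cl: 1 × 35.45 = 35.450 g/mol.
%Cl = 35.450 / 112.556 × 100 = 31.50%.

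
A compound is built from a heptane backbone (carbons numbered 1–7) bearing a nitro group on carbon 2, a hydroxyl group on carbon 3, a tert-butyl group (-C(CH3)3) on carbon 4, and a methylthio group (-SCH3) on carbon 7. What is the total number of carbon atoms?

12

Atom tally by fragment:
  CH3 → C:1 H:3
  CH(NO2) → C:1 H:1 N:1 O:2
  CH(OH) → C:1 H:2 O:1
  CH(C(CH3)3) → C:5 H:10
  CH2 → C:1 H:2
  CH2 → C:1 H:2
  CH2SCH3 → C:2 H:5 S:1
Element totals:
  C: 12
  H: 25
  N: 1
  O: 3
  S: 1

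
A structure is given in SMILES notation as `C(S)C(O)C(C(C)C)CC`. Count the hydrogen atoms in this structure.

Atom tally by fragment:
  HSCH2 → C:1 H:3 S:1
  CH(OH) → C:1 H:2 O:1
  CH(CH(CH3)2) → C:4 H:8
  CH2 → C:1 H:2
  CH3 → C:1 H:3
Element totals:
  C: 8
  H: 18
  O: 1
  S: 1

18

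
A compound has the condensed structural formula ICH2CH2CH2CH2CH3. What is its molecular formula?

C5H11I

Atom tally by fragment:
  ICH2 → C:1 H:2 I:1
  CH2 → C:1 H:2
  CH2 → C:1 H:2
  CH2 → C:1 H:2
  CH3 → C:1 H:3
Element totals:
  C: 5
  H: 11
  I: 1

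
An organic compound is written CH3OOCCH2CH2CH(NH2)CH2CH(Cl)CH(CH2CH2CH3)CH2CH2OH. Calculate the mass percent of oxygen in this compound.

17.15%

Atom tally by fragment:
  CH3OOCCH2 → C:3 H:5 O:2
  CH2 → C:1 H:2
  CH(NH2) → C:1 H:3 N:1
  CH2 → C:1 H:2
  CH(Cl) → C:1 H:1 Cl:1
  CH(CH2CH2CH3) → C:4 H:8
  CH2 → C:1 H:2
  CH2OH → C:1 H:3 O:1
Element totals:
  C: 13
  H: 26
  Cl: 1
  N: 1
  O: 3
Molecular formula: C13H26ClNO3.
Molar mass = 279.805 g/mol.
Mass from O: 3 × 15.999 = 47.997 g/mol.
%O = 47.997 / 279.805 × 100 = 17.15%.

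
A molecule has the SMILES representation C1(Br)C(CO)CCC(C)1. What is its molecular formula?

C7H13BrO

Atom tally by fragment:
  cyclopentane ring core → C:5 H:10
  (− 3 ring H displaced by substituents)
  + Br → Br:1
  + CH2OH → C:1 H:3 O:1
  + CH3 → C:1 H:3
Element totals:
  C: 7
  H: 13
  Br: 1
  O: 1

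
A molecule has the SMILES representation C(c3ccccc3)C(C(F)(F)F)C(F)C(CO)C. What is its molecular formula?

C13H16F4O

Atom tally by fragment:
  C6H5CH2 → C:7 H:7
  CH(CF3) → C:2 H:1 F:3
  CH(F) → C:1 H:1 F:1
  CH(CH2OH) → C:2 H:4 O:1
  CH3 → C:1 H:3
Element totals:
  C: 13
  H: 16
  F: 4
  O: 1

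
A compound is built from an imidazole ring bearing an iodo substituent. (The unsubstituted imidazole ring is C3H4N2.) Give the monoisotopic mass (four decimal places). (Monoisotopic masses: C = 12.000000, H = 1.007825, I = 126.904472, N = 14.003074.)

193.9341

Atom tally by fragment:
  imidazole ring core → C:3 H:4 N:2
  (− 1 ring H displaced by substituents)
  + I → I:1
Element totals:
  C: 3
  H: 3
  I: 1
  N: 2
Molecular formula: C3H3IN2.
  M = 3(12.0) + 3(1.007825) + 126.904472 + 2(14.003074)
    = 36.000000 + 3.023475 + 126.904472 + 28.006148 = 193.934095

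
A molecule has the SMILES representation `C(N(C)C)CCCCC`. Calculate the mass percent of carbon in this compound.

74.34%

Atom tally by fragment:
  (CH3)2NCH2 → C:3 H:8 N:1
  CH2 → C:1 H:2
  CH2 → C:1 H:2
  CH2 → C:1 H:2
  CH2 → C:1 H:2
  CH3 → C:1 H:3
Element totals:
  C: 8
  H: 19
  N: 1
Molecular formula: C8H19N.
Molar mass = 129.247 g/mol.
Mass from C: 8 × 12.011 = 96.088 g/mol.
%C = 96.088 / 129.247 × 100 = 74.34%.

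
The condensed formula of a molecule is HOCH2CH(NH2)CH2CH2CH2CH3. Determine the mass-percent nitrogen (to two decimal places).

Element totals:
  C: 6
  H: 15
  N: 1
  O: 1
Molecular formula: C6H15NO.
Molar mass = 117.192 g/mol.
Mass from N: 1 × 14.007 = 14.007 g/mol.
%N = 14.007 / 117.192 × 100 = 11.95%.

11.95%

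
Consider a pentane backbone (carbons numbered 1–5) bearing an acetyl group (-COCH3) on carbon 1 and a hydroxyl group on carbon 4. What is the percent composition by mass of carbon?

64.58%

Atom tally by fragment:
  CH3COCH2 → C:3 H:5 O:1
  CH2 → C:1 H:2
  CH2 → C:1 H:2
  CH(OH) → C:1 H:2 O:1
  CH3 → C:1 H:3
Element totals:
  C: 7
  H: 14
  O: 2
Molecular formula: C7H14O2.
Molar mass = 130.187 g/mol.
Mass from C: 7 × 12.011 = 84.077 g/mol.
%C = 84.077 / 130.187 × 100 = 64.58%.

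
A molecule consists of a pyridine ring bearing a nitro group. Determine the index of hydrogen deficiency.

5

Atom tally by fragment:
  pyridine ring core → C:5 H:5 N:1
  (− 1 ring H displaced by substituents)
  + NO2 → N:1 O:2
Element totals:
  C: 5
  H: 4
  N: 2
  O: 2
Molecular formula: C5H4N2O2.
DoU = (2C + 2 + N − H − X) / 2 = (2·5 + 2 + 2 − 4 − 0) / 2 = 5.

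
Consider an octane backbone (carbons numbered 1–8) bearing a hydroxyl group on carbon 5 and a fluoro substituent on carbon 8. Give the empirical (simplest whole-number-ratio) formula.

Atom tally by fragment:
  CH3 → C:1 H:3
  CH2 → C:1 H:2
  CH2 → C:1 H:2
  CH2 → C:1 H:2
  CH(OH) → C:1 H:2 O:1
  CH2 → C:1 H:2
  CH2 → C:1 H:2
  CH2F → C:1 H:2 F:1
Element totals:
  C: 8
  H: 17
  F: 1
  O: 1
Molecular formula: C8H17FO.
gcd of subscripts (8, 1, 17, 1) = 1, so the empirical formula equals the molecular formula.

C8H17FO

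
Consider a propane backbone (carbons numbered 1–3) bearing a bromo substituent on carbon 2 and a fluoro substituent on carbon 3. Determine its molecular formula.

Atom tally by fragment:
  CH3 → C:1 H:3
  CH(Br) → C:1 H:1 Br:1
  CH2F → C:1 H:2 F:1
Element totals:
  C: 3
  H: 6
  Br: 1
  F: 1

C3H6BrF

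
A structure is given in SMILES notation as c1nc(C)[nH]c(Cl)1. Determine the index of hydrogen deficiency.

Atom tally by fragment:
  imidazole ring core → C:3 H:4 N:2
  (− 2 ring H displaced by substituents)
  + CH3 → C:1 H:3
  + Cl → Cl:1
Element totals:
  C: 4
  H: 5
  Cl: 1
  N: 2
Molecular formula: C4H5ClN2.
DoU = (2C + 2 + N − H − X) / 2 = (2·4 + 2 + 2 − 5 − 1) / 2 = 3.

3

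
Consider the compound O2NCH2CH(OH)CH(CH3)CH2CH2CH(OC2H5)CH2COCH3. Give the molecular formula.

C12H23NO5

Element totals:
  C: 12
  H: 23
  N: 1
  O: 5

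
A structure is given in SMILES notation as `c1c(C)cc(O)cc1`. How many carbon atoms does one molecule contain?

7

Atom tally by fragment:
  benzene ring core → C:6 H:6
  (− 2 ring H displaced by substituents)
  + CH3 → C:1 H:3
  + OH → O:1 H:1
Element totals:
  C: 7
  H: 8
  O: 1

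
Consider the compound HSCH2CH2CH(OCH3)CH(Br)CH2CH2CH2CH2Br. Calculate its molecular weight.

334.11 g/mol

Atom tally by fragment:
  HSCH2 → C:1 H:3 S:1
  CH2 → C:1 H:2
  CH(OCH3) → C:2 H:4 O:1
  CH(Br) → C:1 H:1 Br:1
  CH2 → C:1 H:2
  CH2 → C:1 H:2
  CH2 → C:1 H:2
  CH2Br → C:1 H:2 Br:1
Element totals:
  C: 9
  H: 18
  Br: 2
  O: 1
  S: 1
Molecular formula: C9H18Br2OS.
  M = 9(12.011) + 18(1.008) + 2(79.904) + 15.999 + 32.06
    = 108.099 + 18.144 + 159.808 + 15.999 + 32.060 = 334.110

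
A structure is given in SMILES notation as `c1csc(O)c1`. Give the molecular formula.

C4H4OS

Atom tally by fragment:
  thiophene ring core → C:4 H:4 S:1
  (− 1 ring H displaced by substituents)
  + OH → O:1 H:1
Element totals:
  C: 4
  H: 4
  O: 1
  S: 1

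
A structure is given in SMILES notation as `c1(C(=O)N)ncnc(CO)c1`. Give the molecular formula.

Atom tally by fragment:
  pyrimidine ring core → C:4 H:4 N:2
  (− 2 ring H displaced by substituents)
  + CONH2 → C:1 H:2 O:1 N:1
  + CH2OH → C:1 H:3 O:1
Element totals:
  C: 6
  H: 7
  N: 3
  O: 2

C6H7N3O2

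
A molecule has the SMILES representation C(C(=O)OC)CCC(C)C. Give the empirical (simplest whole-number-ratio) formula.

Atom tally by fragment:
  CH3OOCCH2 → C:3 H:5 O:2
  CH2 → C:1 H:2
  CH2 → C:1 H:2
  CH(CH3) → C:2 H:4
  CH3 → C:1 H:3
Element totals:
  C: 8
  H: 16
  O: 2
Molecular formula: C8H16O2.
gcd of subscripts = 2; dividing each by 2:
  C: 8/2 = 4
  H: 16/2 = 8
  O: 2/2 = 1

C4H8O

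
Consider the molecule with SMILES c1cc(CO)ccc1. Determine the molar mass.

108.14 g/mol

Atom tally by fragment:
  benzene ring core → C:6 H:6
  (− 1 ring H displaced by substituents)
  + CH2OH → C:1 H:3 O:1
Element totals:
  C: 7
  H: 8
  O: 1
Molecular formula: C7H8O.
  M = 7(12.011) + 8(1.008) + 15.999
    = 84.077 + 8.064 + 15.999 = 108.140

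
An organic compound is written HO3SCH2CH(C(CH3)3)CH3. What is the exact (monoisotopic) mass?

Atom tally by fragment:
  HO3SCH2 → C:1 H:3 S:1 O:3
  CH(C(CH3)3) → C:5 H:10
  CH3 → C:1 H:3
Element totals:
  C: 7
  H: 16
  O: 3
  S: 1
Molecular formula: C7H16O3S.
  M = 7(12.0) + 16(1.007825) + 3(15.994915) + 31.972071
    = 84.000000 + 16.125200 + 47.984745 + 31.972071 = 180.082016

180.0820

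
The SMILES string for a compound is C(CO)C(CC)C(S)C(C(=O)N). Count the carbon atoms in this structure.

Atom tally by fragment:
  HOCH2CH2 → C:2 H:5 O:1
  CH(C2H5) → C:3 H:6
  CH(SH) → C:1 H:2 S:1
  CH2CONH2 → C:2 H:4 O:1 N:1
Element totals:
  C: 8
  H: 17
  N: 1
  O: 2
  S: 1

8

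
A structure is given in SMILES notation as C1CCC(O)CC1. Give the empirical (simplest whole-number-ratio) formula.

C6H12O

Atom tally by fragment:
  cyclohexane ring core → C:6 H:12
  (− 1 ring H displaced by substituents)
  + OH → O:1 H:1
Element totals:
  C: 6
  H: 12
  O: 1
Molecular formula: C6H12O.
gcd of subscripts (6, 12, 1) = 1, so the empirical formula equals the molecular formula.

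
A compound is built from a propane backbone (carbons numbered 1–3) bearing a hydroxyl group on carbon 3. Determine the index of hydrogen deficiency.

0

Atom tally by fragment:
  CH3 → C:1 H:3
  CH2 → C:1 H:2
  CH2OH → C:1 H:3 O:1
Element totals:
  C: 3
  H: 8
  O: 1
Molecular formula: C3H8O.
DoU = (2C + 2 + N − H − X) / 2 = (2·3 + 2 + 0 − 8 − 0) / 2 = 0.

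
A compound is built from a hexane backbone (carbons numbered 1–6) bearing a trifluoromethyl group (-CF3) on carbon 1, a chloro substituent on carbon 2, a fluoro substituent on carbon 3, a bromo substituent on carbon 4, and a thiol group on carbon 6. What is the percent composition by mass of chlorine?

11.16%

Atom tally by fragment:
  F3CCH2 → C:2 H:2 F:3
  CH(Cl) → C:1 H:1 Cl:1
  CH(F) → C:1 H:1 F:1
  CH(Br) → C:1 H:1 Br:1
  CH2 → C:1 H:2
  CH2SH → C:1 H:3 S:1
Element totals:
  C: 7
  H: 10
  Br: 1
  Cl: 1
  F: 4
  S: 1
Molecular formula: C7H10BrClF4S.
Molar mass = 317.563 g/mol.
Mass from Cl: 1 × 35.45 = 35.450 g/mol.
%Cl = 35.450 / 317.563 × 100 = 11.16%.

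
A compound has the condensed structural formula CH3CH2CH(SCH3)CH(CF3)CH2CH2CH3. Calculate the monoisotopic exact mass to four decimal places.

Atom tally by fragment:
  CH3 → C:1 H:3
  CH2 → C:1 H:2
  CH(SCH3) → C:2 H:4 S:1
  CH(CF3) → C:2 H:1 F:3
  CH2 → C:1 H:2
  CH2 → C:1 H:2
  CH3 → C:1 H:3
Element totals:
  C: 9
  H: 17
  F: 3
  S: 1
Molecular formula: C9H17F3S.
  M = 9(12.0) + 17(1.007825) + 3(18.998403) + 31.972071
    = 108.000000 + 17.133025 + 56.995209 + 31.972071 = 214.100305

214.1003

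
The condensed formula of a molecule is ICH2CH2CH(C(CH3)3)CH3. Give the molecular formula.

C8H17I

Atom tally by fragment:
  ICH2 → C:1 H:2 I:1
  CH2 → C:1 H:2
  CH(C(CH3)3) → C:5 H:10
  CH3 → C:1 H:3
Element totals:
  C: 8
  H: 17
  I: 1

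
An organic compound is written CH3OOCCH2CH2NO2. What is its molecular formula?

Atom tally by fragment:
  CH3OOCCH2 → C:3 H:5 O:2
  CH2NO2 → C:1 H:2 N:1 O:2
Element totals:
  C: 4
  H: 7
  N: 1
  O: 4

C4H7NO4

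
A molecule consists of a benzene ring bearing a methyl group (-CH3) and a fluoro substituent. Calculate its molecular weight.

110.13 g/mol

Atom tally by fragment:
  benzene ring core → C:6 H:6
  (− 2 ring H displaced by substituents)
  + CH3 → C:1 H:3
  + F → F:1
Element totals:
  C: 7
  H: 7
  F: 1
Molecular formula: C7H7F.
  M = 7(12.011) + 7(1.008) + 18.998
    = 84.077 + 7.056 + 18.998 = 110.131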